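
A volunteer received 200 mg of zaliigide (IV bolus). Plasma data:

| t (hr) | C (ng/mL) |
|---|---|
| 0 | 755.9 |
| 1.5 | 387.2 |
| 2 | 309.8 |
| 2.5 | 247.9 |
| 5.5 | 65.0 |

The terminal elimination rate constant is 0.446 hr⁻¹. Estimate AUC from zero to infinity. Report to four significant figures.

Trapezoidal AUC_0→5.5:
  [0→1.5]: (755.9+387.2)/2 × 1.5 = 857.325
  [1.5→2]: (387.2+309.8)/2 × 0.5 = 174.25
  [2→2.5]: (309.8+247.9)/2 × 0.5 = 139.425
  [2.5→5.5]: (247.9+65.0)/2 × 3 = 469.35
  Sum = 1640.35 ng/mL·hr
Extrapolated tail: C_last / k_e = 65.0 / 0.446 = 145.740
AUC_0→∞ = 1640.35 + 145.740 = 1786.09 ng/mL·hr

AUC = 1786 ng/mL·hr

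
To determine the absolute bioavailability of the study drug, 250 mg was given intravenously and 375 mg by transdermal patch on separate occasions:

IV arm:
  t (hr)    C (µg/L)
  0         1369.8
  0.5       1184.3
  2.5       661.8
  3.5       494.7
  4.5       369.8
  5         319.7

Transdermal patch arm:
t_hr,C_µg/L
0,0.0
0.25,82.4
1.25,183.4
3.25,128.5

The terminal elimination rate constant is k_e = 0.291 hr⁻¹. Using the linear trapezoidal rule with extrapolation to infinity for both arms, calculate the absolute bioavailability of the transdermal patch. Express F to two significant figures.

Trapezoidal AUC_0→5 (IV):
  [0→0.5]: (1369.8+1184.3)/2 × 0.5 = 638.525
  [0.5→2.5]: (1184.3+661.8)/2 × 2 = 1846.1
  [2.5→3.5]: (661.8+494.7)/2 × 1 = 578.25
  [3.5→4.5]: (494.7+369.8)/2 × 1 = 432.25
  [4.5→5]: (369.8+319.7)/2 × 0.5 = 172.375
  Sum = 3667.5 µg/L·hr
IV tail: 319.7/0.291 = 1098.625; AUC_iv,0→∞ = 3667.5 + 1098.625 = 4766.125 µg/L·hr
Trapezoidal AUC_0→3.25 (transdermal patch):
  [0→0.25]: (0.0+82.4)/2 × 0.25 = 10.3
  [0.25→1.25]: (82.4+183.4)/2 × 1 = 132.9
  [1.25→3.25]: (183.4+128.5)/2 × 2 = 311.9
  Sum = 455.1 µg/L·hr
transdermal patch tail: 128.5/0.291 = 441.581; AUC_ev,0→∞ = 455.1 + 441.581 = 896.681 µg/L·hr
F = (AUC_ev/D_ev)/(AUC_iv/D_iv) = (896.681/375)/(4766.125/250) = 2.39115/19.0645 = 0.1254

F = 0.13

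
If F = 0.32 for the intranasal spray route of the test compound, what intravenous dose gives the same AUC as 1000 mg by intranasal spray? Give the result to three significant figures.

Systemic exposure from an extravascular dose = F × D_ev, so the equivalent IV dose is F × D_ev.
D_iv = F × D_ev = 0.32 × 1000 = 320 mg

D_iv = 320 mg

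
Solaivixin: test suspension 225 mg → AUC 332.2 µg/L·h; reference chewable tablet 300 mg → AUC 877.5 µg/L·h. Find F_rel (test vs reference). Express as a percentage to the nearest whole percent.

F_rel = 50%

F_rel = (AUC_test/D_test) / (AUC_ref/D_ref)
      = (332.2/225) / (877.5/300)
      = 1.47644 / 2.925 = 0.5048 = 50.48%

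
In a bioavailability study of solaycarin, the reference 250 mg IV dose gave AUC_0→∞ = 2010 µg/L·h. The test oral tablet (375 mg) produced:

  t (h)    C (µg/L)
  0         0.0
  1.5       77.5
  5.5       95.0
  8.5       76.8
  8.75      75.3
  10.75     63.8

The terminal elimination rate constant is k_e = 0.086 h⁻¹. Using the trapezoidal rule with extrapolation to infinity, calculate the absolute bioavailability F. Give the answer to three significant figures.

Trapezoidal AUC_0→10.75 (oral tablet):
  [0→1.5]: (0.0+77.5)/2 × 1.5 = 58.125
  [1.5→5.5]: (77.5+95.0)/2 × 4 = 345.0
  [5.5→8.5]: (95.0+76.8)/2 × 3 = 257.7
  [8.5→8.75]: (76.8+75.3)/2 × 0.25 = 19.0125
  [8.75→10.75]: (75.3+63.8)/2 × 2 = 139.1
  Sum = 818.9375 µg/L·h
Tail: C_last/k_e = 63.8/0.086 = 741.860
AUC_0→∞ (oral tablet) = 818.9375 + 741.860 = 1560.7975 µg/L·h
F = (AUC_ev/D_ev)/(AUC_iv/D_iv) = (1560.7975/375)/(2010/250) = 4.16213/8.04 = 0.5177

F = 0.518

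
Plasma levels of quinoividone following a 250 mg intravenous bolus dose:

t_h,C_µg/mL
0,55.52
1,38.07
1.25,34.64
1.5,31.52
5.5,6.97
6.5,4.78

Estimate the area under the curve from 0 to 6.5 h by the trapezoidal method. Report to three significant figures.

Trapezoidal AUC_0→6.5:
  [0→1]: (55.52+38.07)/2 × 1 = 46.795
  [1→1.25]: (38.07+34.64)/2 × 0.25 = 9.08875
  [1.25→1.5]: (34.64+31.52)/2 × 0.25 = 8.27
  [1.5→5.5]: (31.52+6.97)/2 × 4 = 76.98
  [5.5→6.5]: (6.97+4.78)/2 × 1 = 5.875
  Sum = 147.00875 µg/mL·h

AUC = 147 µg/mL·h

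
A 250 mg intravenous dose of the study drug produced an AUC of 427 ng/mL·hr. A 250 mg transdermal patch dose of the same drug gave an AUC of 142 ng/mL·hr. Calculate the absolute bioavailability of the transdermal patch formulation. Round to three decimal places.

F = 0.333

F = (AUC_ev / D_ev) / (AUC_iv / D_iv)
  = (142/250) / (427/250)
  = 0.568 / 1.708 = 0.3326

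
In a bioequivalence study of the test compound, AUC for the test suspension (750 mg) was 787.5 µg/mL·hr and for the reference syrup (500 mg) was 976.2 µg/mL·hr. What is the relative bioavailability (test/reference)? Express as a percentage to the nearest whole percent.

F_rel = (AUC_test/D_test) / (AUC_ref/D_ref)
      = (787.5/750) / (976.2/500)
      = 1.05 / 1.9524 = 0.5378 = 53.78%

F_rel = 54%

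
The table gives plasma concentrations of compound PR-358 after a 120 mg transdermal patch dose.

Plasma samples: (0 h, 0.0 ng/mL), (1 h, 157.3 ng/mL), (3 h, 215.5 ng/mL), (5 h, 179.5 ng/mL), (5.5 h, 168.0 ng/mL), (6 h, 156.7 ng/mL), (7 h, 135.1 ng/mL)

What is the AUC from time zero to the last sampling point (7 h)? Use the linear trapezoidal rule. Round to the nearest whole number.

AUC = 1160 ng/mL·h

Trapezoidal AUC_0→7:
  [0→1]: (0.0+157.3)/2 × 1 = 78.65
  [1→3]: (157.3+215.5)/2 × 2 = 372.8
  [3→5]: (215.5+179.5)/2 × 2 = 395.0
  [5→5.5]: (179.5+168.0)/2 × 0.5 = 86.875
  [5.5→6]: (168.0+156.7)/2 × 0.5 = 81.175
  [6→7]: (156.7+135.1)/2 × 1 = 145.9
  Sum = 1160.4 ng/mL·h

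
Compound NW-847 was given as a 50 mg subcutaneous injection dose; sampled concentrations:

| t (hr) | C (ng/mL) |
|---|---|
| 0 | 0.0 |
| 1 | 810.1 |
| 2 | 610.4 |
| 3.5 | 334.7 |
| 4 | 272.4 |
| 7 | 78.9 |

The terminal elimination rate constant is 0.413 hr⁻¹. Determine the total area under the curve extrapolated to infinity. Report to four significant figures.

Trapezoidal AUC_0→7:
  [0→1]: (0.0+810.1)/2 × 1 = 405.05
  [1→2]: (810.1+610.4)/2 × 1 = 710.25
  [2→3.5]: (610.4+334.7)/2 × 1.5 = 708.825
  [3.5→4]: (334.7+272.4)/2 × 0.5 = 151.775
  [4→7]: (272.4+78.9)/2 × 3 = 526.95
  Sum = 2502.85 ng/mL·hr
Extrapolated tail: C_last / k_e = 78.9 / 0.413 = 191.041
AUC_0→∞ = 2502.85 + 191.041 = 2693.891 ng/mL·hr

AUC = 2694 ng/mL·hr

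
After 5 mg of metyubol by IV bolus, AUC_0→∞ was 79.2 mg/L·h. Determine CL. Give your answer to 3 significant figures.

CL = 0.0631 L/h

CL = Dose_iv / AUC_0→∞
   = 5 / 79.2 = 0.0631313 L/h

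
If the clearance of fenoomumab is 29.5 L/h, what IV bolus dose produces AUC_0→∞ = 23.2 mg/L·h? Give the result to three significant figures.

Dose_iv = CL × AUC_0→∞
     = 29.5 × 23.2 = 684.4 mg

Dose = 684 mg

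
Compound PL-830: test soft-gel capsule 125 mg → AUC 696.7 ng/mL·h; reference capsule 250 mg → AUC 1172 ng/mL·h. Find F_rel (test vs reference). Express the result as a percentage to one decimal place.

F_rel = (AUC_test/D_test) / (AUC_ref/D_ref)
      = (696.7/125) / (1172/250)
      = 5.5736 / 4.688 = 1.1889 = 118.89%

F_rel = 118.9%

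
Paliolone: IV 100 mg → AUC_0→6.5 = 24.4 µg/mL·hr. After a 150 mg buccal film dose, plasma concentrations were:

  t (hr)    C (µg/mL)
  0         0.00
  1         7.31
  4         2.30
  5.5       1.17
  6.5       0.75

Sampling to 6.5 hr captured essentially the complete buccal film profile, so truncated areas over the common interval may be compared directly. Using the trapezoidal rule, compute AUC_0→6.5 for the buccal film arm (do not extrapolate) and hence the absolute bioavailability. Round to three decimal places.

F = 0.591

Trapezoidal AUC_0→6.5 (buccal film):
  [0→1]: (0.00+7.31)/2 × 1 = 3.655
  [1→4]: (7.31+2.30)/2 × 3 = 14.415
  [4→5.5]: (2.30+1.17)/2 × 1.5 = 2.6025
  [5.5→6.5]: (1.17+0.75)/2 × 1 = 0.96
  Sum = 21.6325 µg/mL·hr
F = (AUC_ev/D_ev)/(AUC_iv/D_iv) = (21.6325/150)/(24.4/100) = 0.144217/0.244 = 0.5911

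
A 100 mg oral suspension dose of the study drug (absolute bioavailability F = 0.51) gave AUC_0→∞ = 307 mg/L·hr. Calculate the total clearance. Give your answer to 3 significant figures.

CL = 0.166 L/hr

CL = F × Dose / AUC_0→∞
   = 0.51 × 100 / 307 = 0.166124 L/hr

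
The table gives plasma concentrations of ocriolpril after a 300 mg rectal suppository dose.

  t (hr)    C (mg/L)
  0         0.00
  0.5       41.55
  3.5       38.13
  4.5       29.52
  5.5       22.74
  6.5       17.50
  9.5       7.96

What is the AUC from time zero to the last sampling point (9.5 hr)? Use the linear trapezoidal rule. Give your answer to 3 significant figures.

Trapezoidal AUC_0→9.5:
  [0→0.5]: (0.00+41.55)/2 × 0.5 = 10.3875
  [0.5→3.5]: (41.55+38.13)/2 × 3 = 119.52
  [3.5→4.5]: (38.13+29.52)/2 × 1 = 33.825
  [4.5→5.5]: (29.52+22.74)/2 × 1 = 26.13
  [5.5→6.5]: (22.74+17.50)/2 × 1 = 20.12
  [6.5→9.5]: (17.50+7.96)/2 × 3 = 38.19
  Sum = 248.1725 mg/L·hr

AUC = 248 mg/L·hr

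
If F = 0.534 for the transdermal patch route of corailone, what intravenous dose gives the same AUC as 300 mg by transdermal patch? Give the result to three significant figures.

D_iv = 160 mg

Systemic exposure from an extravascular dose = F × D_ev, so the equivalent IV dose is F × D_ev.
D_iv = F × D_ev = 0.534 × 300 = 160.2 mg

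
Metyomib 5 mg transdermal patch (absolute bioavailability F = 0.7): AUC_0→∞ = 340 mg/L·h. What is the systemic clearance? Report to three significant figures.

CL = 0.0103 L/h

CL = F × Dose / AUC_0→∞
   = 0.7 × 5 / 340 = 0.0102941 L/h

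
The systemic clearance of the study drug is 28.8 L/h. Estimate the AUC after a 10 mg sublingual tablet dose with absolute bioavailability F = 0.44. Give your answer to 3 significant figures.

AUC_0→∞ = F × Dose / CL
        = 0.44 × 10 / 28.8 = 0.152778 mg/L·h

AUC = 0.153 mg/L·h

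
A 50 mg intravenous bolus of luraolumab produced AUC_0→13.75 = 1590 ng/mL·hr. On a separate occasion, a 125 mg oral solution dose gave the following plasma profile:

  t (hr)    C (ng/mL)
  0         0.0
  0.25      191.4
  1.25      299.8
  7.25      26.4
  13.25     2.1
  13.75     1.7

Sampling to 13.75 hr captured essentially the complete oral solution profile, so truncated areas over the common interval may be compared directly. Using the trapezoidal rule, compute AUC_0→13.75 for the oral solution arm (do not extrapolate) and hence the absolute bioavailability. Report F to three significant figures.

F = 0.336

Trapezoidal AUC_0→13.75 (oral solution):
  [0→0.25]: (0.0+191.4)/2 × 0.25 = 23.925
  [0.25→1.25]: (191.4+299.8)/2 × 1 = 245.6
  [1.25→7.25]: (299.8+26.4)/2 × 6 = 978.6
  [7.25→13.25]: (26.4+2.1)/2 × 6 = 85.5
  [13.25→13.75]: (2.1+1.7)/2 × 0.5 = 0.95
  Sum = 1334.575 ng/mL·hr
F = (AUC_ev/D_ev)/(AUC_iv/D_iv) = (1334.575/125)/(1590/50) = 10.6766/31.8 = 0.3357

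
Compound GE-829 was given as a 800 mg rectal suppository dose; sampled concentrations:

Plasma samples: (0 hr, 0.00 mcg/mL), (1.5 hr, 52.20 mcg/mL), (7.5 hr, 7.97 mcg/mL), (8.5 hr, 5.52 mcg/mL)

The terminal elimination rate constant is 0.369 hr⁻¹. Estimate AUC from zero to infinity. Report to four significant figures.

AUC = 241.4 mcg/mL·hr

Trapezoidal AUC_0→8.5:
  [0→1.5]: (0.00+52.20)/2 × 1.5 = 39.15
  [1.5→7.5]: (52.20+7.97)/2 × 6 = 180.51
  [7.5→8.5]: (7.97+5.52)/2 × 1 = 6.745
  Sum = 226.405 mcg/mL·hr
Extrapolated tail: C_last / k_e = 5.52 / 0.369 = 14.959
AUC_0→∞ = 226.405 + 14.959 = 241.364 mcg/mL·hr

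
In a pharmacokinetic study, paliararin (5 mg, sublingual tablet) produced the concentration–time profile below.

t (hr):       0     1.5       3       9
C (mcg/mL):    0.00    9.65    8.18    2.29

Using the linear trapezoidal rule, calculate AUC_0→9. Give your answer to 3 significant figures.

Trapezoidal AUC_0→9:
  [0→1.5]: (0.00+9.65)/2 × 1.5 = 7.2375
  [1.5→3]: (9.65+8.18)/2 × 1.5 = 13.3725
  [3→9]: (8.18+2.29)/2 × 6 = 31.41
  Sum = 52.02 mcg/mL·hr

AUC = 52.0 mcg/mL·hr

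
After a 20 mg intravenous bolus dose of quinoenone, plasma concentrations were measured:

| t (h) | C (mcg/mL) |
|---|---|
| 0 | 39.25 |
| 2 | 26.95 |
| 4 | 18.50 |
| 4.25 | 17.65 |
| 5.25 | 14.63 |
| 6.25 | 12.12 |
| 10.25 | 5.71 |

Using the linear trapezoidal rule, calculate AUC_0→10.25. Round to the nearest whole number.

Trapezoidal AUC_0→10.25:
  [0→2]: (39.25+26.95)/2 × 2 = 66.2
  [2→4]: (26.95+18.50)/2 × 2 = 45.45
  [4→4.25]: (18.50+17.65)/2 × 0.25 = 4.51875
  [4.25→5.25]: (17.65+14.63)/2 × 1 = 16.14
  [5.25→6.25]: (14.63+12.12)/2 × 1 = 13.375
  [6.25→10.25]: (12.12+5.71)/2 × 4 = 35.66
  Sum = 181.34375 mcg/mL·h

AUC = 181 mcg/mL·h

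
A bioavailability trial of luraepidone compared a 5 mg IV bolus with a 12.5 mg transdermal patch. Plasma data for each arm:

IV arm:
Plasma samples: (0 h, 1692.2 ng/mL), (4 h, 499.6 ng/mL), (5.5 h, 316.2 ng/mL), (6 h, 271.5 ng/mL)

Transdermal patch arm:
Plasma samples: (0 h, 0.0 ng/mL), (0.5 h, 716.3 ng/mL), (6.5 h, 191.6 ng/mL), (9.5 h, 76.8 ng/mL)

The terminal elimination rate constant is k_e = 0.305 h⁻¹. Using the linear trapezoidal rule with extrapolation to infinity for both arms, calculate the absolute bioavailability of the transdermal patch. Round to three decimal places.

Trapezoidal AUC_0→6 (IV):
  [0→4]: (1692.2+499.6)/2 × 4 = 4383.6
  [4→5.5]: (499.6+316.2)/2 × 1.5 = 611.85
  [5.5→6]: (316.2+271.5)/2 × 0.5 = 146.925
  Sum = 5142.375 ng/mL·h
IV tail: 271.5/0.305 = 890.164; AUC_iv,0→∞ = 5142.375 + 890.164 = 6032.539 ng/mL·h
Trapezoidal AUC_0→9.5 (transdermal patch):
  [0→0.5]: (0.0+716.3)/2 × 0.5 = 179.075
  [0.5→6.5]: (716.3+191.6)/2 × 6 = 2723.7
  [6.5→9.5]: (191.6+76.8)/2 × 3 = 402.6
  Sum = 3305.375 ng/mL·h
transdermal patch tail: 76.8/0.305 = 251.803; AUC_ev,0→∞ = 3305.375 + 251.803 = 3557.178 ng/mL·h
F = (AUC_ev/D_ev)/(AUC_iv/D_iv) = (3557.178/12.5)/(6032.539/5) = 284.57424/1206.5078 = 0.2359

F = 0.236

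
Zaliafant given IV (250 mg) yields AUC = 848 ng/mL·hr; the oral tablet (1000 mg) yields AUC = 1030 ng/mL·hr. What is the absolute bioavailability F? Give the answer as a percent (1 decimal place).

F = 30.4%

F = (AUC_ev / D_ev) / (AUC_iv / D_iv)
  = (1030/1000) / (848/250)
  = 1.03 / 3.392 = 0.3037
  = 30.37%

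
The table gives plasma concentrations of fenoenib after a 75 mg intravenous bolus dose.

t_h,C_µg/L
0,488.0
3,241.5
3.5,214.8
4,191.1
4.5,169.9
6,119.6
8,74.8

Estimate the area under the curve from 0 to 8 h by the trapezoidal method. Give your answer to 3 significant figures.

Trapezoidal AUC_0→8:
  [0→3]: (488.0+241.5)/2 × 3 = 1094.25
  [3→3.5]: (241.5+214.8)/2 × 0.5 = 114.075
  [3.5→4]: (214.8+191.1)/2 × 0.5 = 101.475
  [4→4.5]: (191.1+169.9)/2 × 0.5 = 90.25
  [4.5→6]: (169.9+119.6)/2 × 1.5 = 217.125
  [6→8]: (119.6+74.8)/2 × 2 = 194.4
  Sum = 1811.575 µg/L·h

AUC = 1810 µg/L·h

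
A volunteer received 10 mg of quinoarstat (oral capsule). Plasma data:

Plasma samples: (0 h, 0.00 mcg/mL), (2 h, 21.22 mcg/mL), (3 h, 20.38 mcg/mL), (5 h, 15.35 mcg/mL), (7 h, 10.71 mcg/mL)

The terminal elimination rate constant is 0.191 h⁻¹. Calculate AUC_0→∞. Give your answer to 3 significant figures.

Trapezoidal AUC_0→7:
  [0→2]: (0.00+21.22)/2 × 2 = 21.22
  [2→3]: (21.22+20.38)/2 × 1 = 20.8
  [3→5]: (20.38+15.35)/2 × 2 = 35.73
  [5→7]: (15.35+10.71)/2 × 2 = 26.06
  Sum = 103.81 mcg/mL·h
Extrapolated tail: C_last / k_e = 10.71 / 0.191 = 56.073
AUC_0→∞ = 103.81 + 56.073 = 159.883 mcg/mL·h

AUC = 160 mcg/mL·h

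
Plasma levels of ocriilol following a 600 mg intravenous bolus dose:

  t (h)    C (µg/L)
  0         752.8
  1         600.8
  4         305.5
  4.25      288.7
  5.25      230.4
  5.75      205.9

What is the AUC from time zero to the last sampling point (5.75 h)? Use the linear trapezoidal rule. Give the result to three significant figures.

AUC = 2480 µg/L·h

Trapezoidal AUC_0→5.75:
  [0→1]: (752.8+600.8)/2 × 1 = 676.8
  [1→4]: (600.8+305.5)/2 × 3 = 1359.45
  [4→4.25]: (305.5+288.7)/2 × 0.25 = 74.275
  [4.25→5.25]: (288.7+230.4)/2 × 1 = 259.55
  [5.25→5.75]: (230.4+205.9)/2 × 0.5 = 109.075
  Sum = 2479.15 µg/L·h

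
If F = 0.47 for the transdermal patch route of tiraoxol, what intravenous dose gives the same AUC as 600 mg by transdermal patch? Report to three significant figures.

D_iv = 282 mg

Systemic exposure from an extravascular dose = F × D_ev, so the equivalent IV dose is F × D_ev.
D_iv = F × D_ev = 0.47 × 600 = 282 mg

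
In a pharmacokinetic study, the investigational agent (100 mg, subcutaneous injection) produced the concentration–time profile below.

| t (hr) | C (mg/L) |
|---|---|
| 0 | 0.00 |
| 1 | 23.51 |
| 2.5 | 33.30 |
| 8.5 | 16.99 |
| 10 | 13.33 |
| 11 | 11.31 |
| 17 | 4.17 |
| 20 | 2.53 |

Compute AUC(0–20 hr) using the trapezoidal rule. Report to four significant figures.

Trapezoidal AUC_0→20:
  [0→1]: (0.00+23.51)/2 × 1 = 11.755
  [1→2.5]: (23.51+33.30)/2 × 1.5 = 42.6075
  [2.5→8.5]: (33.30+16.99)/2 × 6 = 150.87
  [8.5→10]: (16.99+13.33)/2 × 1.5 = 22.74
  [10→11]: (13.33+11.31)/2 × 1 = 12.32
  [11→17]: (11.31+4.17)/2 × 6 = 46.44
  [17→20]: (4.17+2.53)/2 × 3 = 10.05
  Sum = 296.7825 mg/L·hr

AUC = 296.8 mg/L·hr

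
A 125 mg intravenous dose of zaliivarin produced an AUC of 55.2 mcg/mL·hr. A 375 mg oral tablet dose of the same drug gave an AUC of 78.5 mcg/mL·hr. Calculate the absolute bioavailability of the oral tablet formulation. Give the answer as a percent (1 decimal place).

F = 47.4%

F = (AUC_ev / D_ev) / (AUC_iv / D_iv)
  = (78.5/375) / (55.2/125)
  = 0.209333 / 0.4416 = 0.4740
  = 47.40%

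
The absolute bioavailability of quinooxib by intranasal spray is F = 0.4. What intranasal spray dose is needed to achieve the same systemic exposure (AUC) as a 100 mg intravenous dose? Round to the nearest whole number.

For equal systemic exposure: F × D_ev = D_iv
D_ev = D_iv / F = 100 / 0.4 = 250 mg

D_intranasal = 250 mg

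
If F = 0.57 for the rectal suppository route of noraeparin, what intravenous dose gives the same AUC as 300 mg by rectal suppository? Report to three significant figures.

Systemic exposure from an extravascular dose = F × D_ev, so the equivalent IV dose is F × D_ev.
D_iv = F × D_ev = 0.57 × 300 = 171 mg

D_iv = 171 mg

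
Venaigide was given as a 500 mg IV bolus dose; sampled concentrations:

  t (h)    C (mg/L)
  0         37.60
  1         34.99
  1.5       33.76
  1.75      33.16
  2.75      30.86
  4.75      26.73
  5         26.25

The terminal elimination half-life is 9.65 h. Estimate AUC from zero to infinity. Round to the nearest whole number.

AUC = 524 mg/L·h

Trapezoidal AUC_0→5:
  [0→1]: (37.60+34.99)/2 × 1 = 36.295
  [1→1.5]: (34.99+33.76)/2 × 0.5 = 17.1875
  [1.5→1.75]: (33.76+33.16)/2 × 0.25 = 8.365
  [1.75→2.75]: (33.16+30.86)/2 × 1 = 32.01
  [2.75→4.75]: (30.86+26.73)/2 × 2 = 57.59
  [4.75→5]: (26.73+26.25)/2 × 0.25 = 6.6225
  Sum = 158.07 mg/L·h
k_e = ln2 / t½ = 0.693147 / 9.65 = 0.0718 h^-1
Extrapolated tail: C_last / k_e = 26.25 / 0.0718 = 365.599
AUC_0→∞ = 158.07 + 365.599 = 523.669 mg/L·h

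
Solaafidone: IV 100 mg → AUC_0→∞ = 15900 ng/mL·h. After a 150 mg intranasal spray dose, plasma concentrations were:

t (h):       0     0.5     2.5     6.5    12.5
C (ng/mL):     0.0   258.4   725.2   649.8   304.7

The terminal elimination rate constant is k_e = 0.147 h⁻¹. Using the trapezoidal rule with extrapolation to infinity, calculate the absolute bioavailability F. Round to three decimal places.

F = 0.366

Trapezoidal AUC_0→12.5 (intranasal spray):
  [0→0.5]: (0.0+258.4)/2 × 0.5 = 64.6
  [0.5→2.5]: (258.4+725.2)/2 × 2 = 983.6
  [2.5→6.5]: (725.2+649.8)/2 × 4 = 2750.0
  [6.5→12.5]: (649.8+304.7)/2 × 6 = 2863.5
  Sum = 6661.7 ng/mL·h
Tail: C_last/k_e = 304.7/0.147 = 2072.789
AUC_0→∞ (intranasal spray) = 6661.7 + 2072.789 = 8734.489 ng/mL·h
F = (AUC_ev/D_ev)/(AUC_iv/D_iv) = (8734.489/150)/(15900/100) = 58.2299/159 = 0.3662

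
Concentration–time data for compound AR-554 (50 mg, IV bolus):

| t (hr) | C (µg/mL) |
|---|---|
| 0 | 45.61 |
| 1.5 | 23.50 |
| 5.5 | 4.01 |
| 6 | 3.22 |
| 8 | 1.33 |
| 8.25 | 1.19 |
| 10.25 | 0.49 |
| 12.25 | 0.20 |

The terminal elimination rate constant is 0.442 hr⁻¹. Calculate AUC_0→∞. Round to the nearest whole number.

AUC = 116 µg/mL·hr

Trapezoidal AUC_0→12.25:
  [0→1.5]: (45.61+23.50)/2 × 1.5 = 51.8325
  [1.5→5.5]: (23.50+4.01)/2 × 4 = 55.02
  [5.5→6]: (4.01+3.22)/2 × 0.5 = 1.8075
  [6→8]: (3.22+1.33)/2 × 2 = 4.55
  [8→8.25]: (1.33+1.19)/2 × 0.25 = 0.315
  [8.25→10.25]: (1.19+0.49)/2 × 2 = 1.68
  [10.25→12.25]: (0.49+0.20)/2 × 2 = 0.69
  Sum = 115.895 µg/mL·hr
Extrapolated tail: C_last / k_e = 0.20 / 0.442 = 0.452
AUC_0→∞ = 115.895 + 0.452 = 116.347 µg/mL·hr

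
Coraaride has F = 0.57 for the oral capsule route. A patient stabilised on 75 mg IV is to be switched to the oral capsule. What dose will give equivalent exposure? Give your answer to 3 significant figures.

For equal systemic exposure: F × D_ev = D_iv
D_ev = D_iv / F = 75 / 0.57 = 131.579 mg

D_oral = 132 mg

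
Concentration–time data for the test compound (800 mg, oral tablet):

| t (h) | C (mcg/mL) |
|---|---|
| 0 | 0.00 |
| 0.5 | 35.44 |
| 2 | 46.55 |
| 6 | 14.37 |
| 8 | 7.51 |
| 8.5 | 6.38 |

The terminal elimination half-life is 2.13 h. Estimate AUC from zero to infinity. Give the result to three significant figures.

Trapezoidal AUC_0→8.5:
  [0→0.5]: (0.00+35.44)/2 × 0.5 = 8.86
  [0.5→2]: (35.44+46.55)/2 × 1.5 = 61.4925
  [2→6]: (46.55+14.37)/2 × 4 = 121.84
  [6→8]: (14.37+7.51)/2 × 2 = 21.88
  [8→8.5]: (7.51+6.38)/2 × 0.5 = 3.4725
  Sum = 217.545 mcg/mL·h
k_e = ln2 / t½ = 0.693147 / 2.13 = 0.3254 h^-1
Extrapolated tail: C_last / k_e = 6.38 / 0.3254 = 19.607
AUC_0→∞ = 217.545 + 19.607 = 237.152 mcg/mL·h

AUC = 237 mcg/mL·h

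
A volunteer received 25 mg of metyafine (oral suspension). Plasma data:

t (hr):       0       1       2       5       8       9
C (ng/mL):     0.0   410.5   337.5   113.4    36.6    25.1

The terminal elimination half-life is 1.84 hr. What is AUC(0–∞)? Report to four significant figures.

AUC = 1578 ng/mL·hr

Trapezoidal AUC_0→9:
  [0→1]: (0.0+410.5)/2 × 1 = 205.25
  [1→2]: (410.5+337.5)/2 × 1 = 374.0
  [2→5]: (337.5+113.4)/2 × 3 = 676.35
  [5→8]: (113.4+36.6)/2 × 3 = 225.0
  [8→9]: (36.6+25.1)/2 × 1 = 30.85
  Sum = 1511.45 ng/mL·hr
k_e = ln2 / t½ = 0.693147 / 1.84 = 0.3767 hr^-1
Extrapolated tail: C_last / k_e = 25.1 / 0.3767 = 66.631
AUC_0→∞ = 1511.45 + 66.631 = 1578.081 ng/mL·hr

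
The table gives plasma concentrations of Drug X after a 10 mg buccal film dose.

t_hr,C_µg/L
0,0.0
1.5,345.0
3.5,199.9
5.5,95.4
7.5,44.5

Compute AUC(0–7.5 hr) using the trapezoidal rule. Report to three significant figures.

AUC = 1240 µg/L·hr

Trapezoidal AUC_0→7.5:
  [0→1.5]: (0.0+345.0)/2 × 1.5 = 258.75
  [1.5→3.5]: (345.0+199.9)/2 × 2 = 544.9
  [3.5→5.5]: (199.9+95.4)/2 × 2 = 295.3
  [5.5→7.5]: (95.4+44.5)/2 × 2 = 139.9
  Sum = 1238.85 µg/L·hr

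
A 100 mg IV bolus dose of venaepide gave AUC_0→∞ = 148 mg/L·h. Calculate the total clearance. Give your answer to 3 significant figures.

CL = 0.676 L/h

CL = Dose_iv / AUC_0→∞
   = 100 / 148 = 0.675676 L/h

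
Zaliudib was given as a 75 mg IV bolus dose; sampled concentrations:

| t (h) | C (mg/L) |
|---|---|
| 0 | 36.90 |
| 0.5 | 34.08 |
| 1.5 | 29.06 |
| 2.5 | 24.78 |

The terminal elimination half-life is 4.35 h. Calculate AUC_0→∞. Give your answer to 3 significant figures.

AUC = 232 mg/L·h

Trapezoidal AUC_0→2.5:
  [0→0.5]: (36.90+34.08)/2 × 0.5 = 17.745
  [0.5→1.5]: (34.08+29.06)/2 × 1 = 31.57
  [1.5→2.5]: (29.06+24.78)/2 × 1 = 26.92
  Sum = 76.235 mg/L·h
k_e = ln2 / t½ = 0.693147 / 4.35 = 0.1593 h^-1
Extrapolated tail: C_last / k_e = 24.78 / 0.1593 = 155.556
AUC_0→∞ = 76.235 + 155.556 = 231.791 mg/L·h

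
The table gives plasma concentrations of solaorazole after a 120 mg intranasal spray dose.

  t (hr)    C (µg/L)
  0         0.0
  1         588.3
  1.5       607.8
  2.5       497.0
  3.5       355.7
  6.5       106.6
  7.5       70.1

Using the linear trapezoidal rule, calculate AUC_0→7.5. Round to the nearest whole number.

Trapezoidal AUC_0→7.5:
  [0→1]: (0.0+588.3)/2 × 1 = 294.15
  [1→1.5]: (588.3+607.8)/2 × 0.5 = 299.025
  [1.5→2.5]: (607.8+497.0)/2 × 1 = 552.4
  [2.5→3.5]: (497.0+355.7)/2 × 1 = 426.35
  [3.5→6.5]: (355.7+106.6)/2 × 3 = 693.45
  [6.5→7.5]: (106.6+70.1)/2 × 1 = 88.35
  Sum = 2353.725 µg/L·hr

AUC = 2354 µg/L·hr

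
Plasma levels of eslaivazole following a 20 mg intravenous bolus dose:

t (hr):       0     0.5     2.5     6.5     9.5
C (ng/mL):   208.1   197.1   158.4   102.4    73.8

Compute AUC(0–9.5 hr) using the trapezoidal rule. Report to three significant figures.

AUC = 1240 ng/mL·hr

Trapezoidal AUC_0→9.5:
  [0→0.5]: (208.1+197.1)/2 × 0.5 = 101.3
  [0.5→2.5]: (197.1+158.4)/2 × 2 = 355.5
  [2.5→6.5]: (158.4+102.4)/2 × 4 = 521.6
  [6.5→9.5]: (102.4+73.8)/2 × 3 = 264.3
  Sum = 1242.7 ng/mL·hr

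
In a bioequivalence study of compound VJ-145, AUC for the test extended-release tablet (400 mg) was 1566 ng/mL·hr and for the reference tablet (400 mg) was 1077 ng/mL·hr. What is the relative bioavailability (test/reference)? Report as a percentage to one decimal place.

F_rel = (AUC_test/D_test) / (AUC_ref/D_ref)
      = (1566/400) / (1077/400)
      = 3.915 / 2.6925 = 1.4540 = 145.40%

F_rel = 145.4%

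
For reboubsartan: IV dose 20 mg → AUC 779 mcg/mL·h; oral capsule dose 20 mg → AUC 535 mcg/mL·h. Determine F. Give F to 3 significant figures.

F = (AUC_ev / D_ev) / (AUC_iv / D_iv)
  = (535/20) / (779/20)
  = 26.75 / 38.95 = 0.6868

F = 0.687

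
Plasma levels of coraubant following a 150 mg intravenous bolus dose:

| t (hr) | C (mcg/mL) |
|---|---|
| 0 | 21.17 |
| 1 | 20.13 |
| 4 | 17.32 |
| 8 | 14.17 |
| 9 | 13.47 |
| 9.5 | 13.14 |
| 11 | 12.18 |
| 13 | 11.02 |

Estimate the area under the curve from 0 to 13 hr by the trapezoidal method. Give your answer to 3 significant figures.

AUC = 202 mcg/mL·hr

Trapezoidal AUC_0→13:
  [0→1]: (21.17+20.13)/2 × 1 = 20.65
  [1→4]: (20.13+17.32)/2 × 3 = 56.175
  [4→8]: (17.32+14.17)/2 × 4 = 62.98
  [8→9]: (14.17+13.47)/2 × 1 = 13.82
  [9→9.5]: (13.47+13.14)/2 × 0.5 = 6.6525
  [9.5→11]: (13.14+12.18)/2 × 1.5 = 18.99
  [11→13]: (12.18+11.02)/2 × 2 = 23.2
  Sum = 202.4675 mcg/mL·hr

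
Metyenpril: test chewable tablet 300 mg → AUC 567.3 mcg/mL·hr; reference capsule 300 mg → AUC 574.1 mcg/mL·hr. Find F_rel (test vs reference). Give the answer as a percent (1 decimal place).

F_rel = (AUC_test/D_test) / (AUC_ref/D_ref)
      = (567.3/300) / (574.1/300)
      = 1.891 / 1.91367 = 0.9882 = 98.82%

F_rel = 98.8%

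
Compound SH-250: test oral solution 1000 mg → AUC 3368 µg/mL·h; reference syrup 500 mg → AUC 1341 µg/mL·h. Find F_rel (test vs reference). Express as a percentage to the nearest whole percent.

F_rel = (AUC_test/D_test) / (AUC_ref/D_ref)
      = (3368/1000) / (1341/500)
      = 3.368 / 2.682 = 1.2558 = 125.58%

F_rel = 126%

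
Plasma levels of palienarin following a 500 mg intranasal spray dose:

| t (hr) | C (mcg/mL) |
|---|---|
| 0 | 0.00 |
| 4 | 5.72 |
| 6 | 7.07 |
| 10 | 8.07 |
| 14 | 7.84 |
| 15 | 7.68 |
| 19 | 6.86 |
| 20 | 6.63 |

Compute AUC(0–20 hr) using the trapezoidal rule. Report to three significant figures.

Trapezoidal AUC_0→20:
  [0→4]: (0.00+5.72)/2 × 4 = 11.44
  [4→6]: (5.72+7.07)/2 × 2 = 12.79
  [6→10]: (7.07+8.07)/2 × 4 = 30.28
  [10→14]: (8.07+7.84)/2 × 4 = 31.82
  [14→15]: (7.84+7.68)/2 × 1 = 7.76
  [15→19]: (7.68+6.86)/2 × 4 = 29.08
  [19→20]: (6.86+6.63)/2 × 1 = 6.745
  Sum = 129.915 mcg/mL·hr

AUC = 130 mcg/mL·hr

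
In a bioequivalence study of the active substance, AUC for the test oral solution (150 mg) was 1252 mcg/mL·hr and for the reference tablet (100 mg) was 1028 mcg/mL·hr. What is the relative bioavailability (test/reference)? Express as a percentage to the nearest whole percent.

F_rel = 81%

F_rel = (AUC_test/D_test) / (AUC_ref/D_ref)
      = (1252/150) / (1028/100)
      = 8.34667 / 10.28 = 0.8119 = 81.19%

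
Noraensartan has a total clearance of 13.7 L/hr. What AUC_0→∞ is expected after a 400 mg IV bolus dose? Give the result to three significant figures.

AUC_0→∞ = Dose_iv / CL
        = 400 / 13.7 = 29.1971 mg/L·hr

AUC = 29.2 mg/L·hr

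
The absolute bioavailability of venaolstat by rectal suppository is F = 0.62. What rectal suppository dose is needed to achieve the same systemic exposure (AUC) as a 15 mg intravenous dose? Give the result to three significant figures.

D_rectal = 24.2 mg

For equal systemic exposure: F × D_ev = D_iv
D_ev = D_iv / F = 15 / 0.62 = 24.1935 mg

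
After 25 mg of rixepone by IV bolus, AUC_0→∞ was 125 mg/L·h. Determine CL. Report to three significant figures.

CL = 0.200 L/h

CL = Dose_iv / AUC_0→∞
   = 25 / 125 = 0.2 L/h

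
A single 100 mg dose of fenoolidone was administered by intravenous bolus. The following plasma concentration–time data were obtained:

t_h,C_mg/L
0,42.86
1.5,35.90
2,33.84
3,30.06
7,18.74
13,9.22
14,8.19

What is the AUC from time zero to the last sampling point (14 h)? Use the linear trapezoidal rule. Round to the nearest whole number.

Trapezoidal AUC_0→14:
  [0→1.5]: (42.86+35.90)/2 × 1.5 = 59.07
  [1.5→2]: (35.90+33.84)/2 × 0.5 = 17.435
  [2→3]: (33.84+30.06)/2 × 1 = 31.95
  [3→7]: (30.06+18.74)/2 × 4 = 97.6
  [7→13]: (18.74+9.22)/2 × 6 = 83.88
  [13→14]: (9.22+8.19)/2 × 1 = 8.705
  Sum = 298.64 mg/L·h

AUC = 299 mg/L·h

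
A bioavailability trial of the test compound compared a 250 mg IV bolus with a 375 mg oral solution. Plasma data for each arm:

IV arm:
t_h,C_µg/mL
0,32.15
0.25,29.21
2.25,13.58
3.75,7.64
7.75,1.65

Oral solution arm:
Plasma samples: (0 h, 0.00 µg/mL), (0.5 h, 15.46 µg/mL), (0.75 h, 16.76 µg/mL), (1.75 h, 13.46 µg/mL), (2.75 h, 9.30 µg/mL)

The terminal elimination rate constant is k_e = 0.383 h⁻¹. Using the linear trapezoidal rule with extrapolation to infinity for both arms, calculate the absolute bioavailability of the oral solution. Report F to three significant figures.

Trapezoidal AUC_0→7.75 (IV):
  [0→0.25]: (32.15+29.21)/2 × 0.25 = 7.67
  [0.25→2.25]: (29.21+13.58)/2 × 2 = 42.79
  [2.25→3.75]: (13.58+7.64)/2 × 1.5 = 15.915
  [3.75→7.75]: (7.64+1.65)/2 × 4 = 18.58
  Sum = 84.955 µg/mL·h
IV tail: 1.65/0.383 = 4.308; AUC_iv,0→∞ = 84.955 + 4.308 = 89.263 µg/mL·h
Trapezoidal AUC_0→2.75 (oral solution):
  [0→0.5]: (0.00+15.46)/2 × 0.5 = 3.865
  [0.5→0.75]: (15.46+16.76)/2 × 0.25 = 4.0275
  [0.75→1.75]: (16.76+13.46)/2 × 1 = 15.11
  [1.75→2.75]: (13.46+9.30)/2 × 1 = 11.38
  Sum = 34.3825 µg/mL·h
oral solution tail: 9.30/0.383 = 24.282; AUC_ev,0→∞ = 34.3825 + 24.282 = 58.6645 µg/mL·h
F = (AUC_ev/D_ev)/(AUC_iv/D_iv) = (58.6645/375)/(89.263/250) = 0.156439/0.357052 = 0.4381

F = 0.438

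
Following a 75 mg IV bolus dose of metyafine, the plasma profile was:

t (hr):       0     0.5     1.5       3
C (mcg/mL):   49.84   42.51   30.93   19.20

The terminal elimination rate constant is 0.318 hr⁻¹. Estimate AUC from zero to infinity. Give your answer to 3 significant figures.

AUC = 158 mcg/mL·hr

Trapezoidal AUC_0→3:
  [0→0.5]: (49.84+42.51)/2 × 0.5 = 23.0875
  [0.5→1.5]: (42.51+30.93)/2 × 1 = 36.72
  [1.5→3]: (30.93+19.20)/2 × 1.5 = 37.5975
  Sum = 97.405 mcg/mL·hr
Extrapolated tail: C_last / k_e = 19.20 / 0.318 = 60.377
AUC_0→∞ = 97.405 + 60.377 = 157.782 mcg/mL·hr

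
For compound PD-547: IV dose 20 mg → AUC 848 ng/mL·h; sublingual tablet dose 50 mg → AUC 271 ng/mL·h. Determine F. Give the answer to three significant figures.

F = 0.128

F = (AUC_ev / D_ev) / (AUC_iv / D_iv)
  = (271/50) / (848/20)
  = 5.42 / 42.4 = 0.1278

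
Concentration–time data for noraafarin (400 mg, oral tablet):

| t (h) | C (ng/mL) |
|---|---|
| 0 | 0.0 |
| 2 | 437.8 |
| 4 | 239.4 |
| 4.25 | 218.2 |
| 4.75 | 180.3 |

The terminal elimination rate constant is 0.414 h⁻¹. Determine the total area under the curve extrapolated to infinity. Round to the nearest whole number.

Trapezoidal AUC_0→4.75:
  [0→2]: (0.0+437.8)/2 × 2 = 437.8
  [2→4]: (437.8+239.4)/2 × 2 = 677.2
  [4→4.25]: (239.4+218.2)/2 × 0.25 = 57.2
  [4.25→4.75]: (218.2+180.3)/2 × 0.5 = 99.625
  Sum = 1271.825 ng/mL·h
Extrapolated tail: C_last / k_e = 180.3 / 0.414 = 435.507
AUC_0→∞ = 1271.825 + 435.507 = 1707.332 ng/mL·h

AUC = 1707 ng/mL·h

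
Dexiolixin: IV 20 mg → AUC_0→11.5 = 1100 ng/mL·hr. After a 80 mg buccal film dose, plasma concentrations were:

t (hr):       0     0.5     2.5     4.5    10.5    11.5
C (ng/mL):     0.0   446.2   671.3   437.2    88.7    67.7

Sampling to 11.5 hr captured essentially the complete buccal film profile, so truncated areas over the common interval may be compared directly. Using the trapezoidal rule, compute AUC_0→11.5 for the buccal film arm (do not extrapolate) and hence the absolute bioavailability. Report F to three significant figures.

Trapezoidal AUC_0→11.5 (buccal film):
  [0→0.5]: (0.0+446.2)/2 × 0.5 = 111.55
  [0.5→2.5]: (446.2+671.3)/2 × 2 = 1117.5
  [2.5→4.5]: (671.3+437.2)/2 × 2 = 1108.5
  [4.5→10.5]: (437.2+88.7)/2 × 6 = 1577.7
  [10.5→11.5]: (88.7+67.7)/2 × 1 = 78.2
  Sum = 3993.45 ng/mL·hr
F = (AUC_ev/D_ev)/(AUC_iv/D_iv) = (3993.45/80)/(1100/20) = 49.918125/55 = 0.9076

F = 0.908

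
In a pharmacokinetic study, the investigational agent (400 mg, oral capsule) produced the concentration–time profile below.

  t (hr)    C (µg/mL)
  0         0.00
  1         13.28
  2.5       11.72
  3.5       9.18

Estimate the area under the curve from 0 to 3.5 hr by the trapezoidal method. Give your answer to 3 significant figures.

Trapezoidal AUC_0→3.5:
  [0→1]: (0.00+13.28)/2 × 1 = 6.64
  [1→2.5]: (13.28+11.72)/2 × 1.5 = 18.75
  [2.5→3.5]: (11.72+9.18)/2 × 1 = 10.45
  Sum = 35.84 µg/mL·hr

AUC = 35.8 µg/mL·hr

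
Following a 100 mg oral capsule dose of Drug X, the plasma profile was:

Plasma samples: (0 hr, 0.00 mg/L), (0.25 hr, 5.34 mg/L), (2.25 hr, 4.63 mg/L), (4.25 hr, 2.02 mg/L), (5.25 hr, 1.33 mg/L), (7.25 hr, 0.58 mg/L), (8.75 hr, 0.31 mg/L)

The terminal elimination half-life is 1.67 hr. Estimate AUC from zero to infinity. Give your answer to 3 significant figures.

AUC = 22.3 mg/L·hr

Trapezoidal AUC_0→8.75:
  [0→0.25]: (0.00+5.34)/2 × 0.25 = 0.6675
  [0.25→2.25]: (5.34+4.63)/2 × 2 = 9.97
  [2.25→4.25]: (4.63+2.02)/2 × 2 = 6.65
  [4.25→5.25]: (2.02+1.33)/2 × 1 = 1.675
  [5.25→7.25]: (1.33+0.58)/2 × 2 = 1.91
  [7.25→8.75]: (0.58+0.31)/2 × 1.5 = 0.6675
  Sum = 21.54 mg/L·hr
k_e = ln2 / t½ = 0.693147 / 1.67 = 0.4151 hr^-1
Extrapolated tail: C_last / k_e = 0.31 / 0.4151 = 0.747
AUC_0→∞ = 21.54 + 0.747 = 22.287 mg/L·hr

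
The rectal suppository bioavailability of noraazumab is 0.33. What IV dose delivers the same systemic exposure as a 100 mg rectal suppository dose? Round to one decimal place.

Systemic exposure from an extravascular dose = F × D_ev, so the equivalent IV dose is F × D_ev.
D_iv = F × D_ev = 0.33 × 100 = 33 mg

D_iv = 33.0 mg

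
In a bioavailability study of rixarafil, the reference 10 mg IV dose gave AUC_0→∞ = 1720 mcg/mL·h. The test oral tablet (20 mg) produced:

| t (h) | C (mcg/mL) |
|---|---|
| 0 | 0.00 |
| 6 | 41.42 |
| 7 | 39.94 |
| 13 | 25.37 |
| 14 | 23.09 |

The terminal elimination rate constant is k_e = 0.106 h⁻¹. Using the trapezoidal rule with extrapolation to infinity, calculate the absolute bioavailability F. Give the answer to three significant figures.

F = 0.175

Trapezoidal AUC_0→14 (oral tablet):
  [0→6]: (0.00+41.42)/2 × 6 = 124.26
  [6→7]: (41.42+39.94)/2 × 1 = 40.68
  [7→13]: (39.94+25.37)/2 × 6 = 195.93
  [13→14]: (25.37+23.09)/2 × 1 = 24.23
  Sum = 385.1 mcg/mL·h
Tail: C_last/k_e = 23.09/0.106 = 217.830
AUC_0→∞ (oral tablet) = 385.1 + 217.830 = 602.93 mcg/mL·h
F = (AUC_ev/D_ev)/(AUC_iv/D_iv) = (602.93/20)/(1720/10) = 30.1465/172 = 0.1753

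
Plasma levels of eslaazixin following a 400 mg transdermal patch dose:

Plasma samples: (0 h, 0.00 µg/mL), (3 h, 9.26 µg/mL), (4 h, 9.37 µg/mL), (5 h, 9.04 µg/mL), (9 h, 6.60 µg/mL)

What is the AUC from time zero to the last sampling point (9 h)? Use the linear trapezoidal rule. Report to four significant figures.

Trapezoidal AUC_0→9:
  [0→3]: (0.00+9.26)/2 × 3 = 13.89
  [3→4]: (9.26+9.37)/2 × 1 = 9.315
  [4→5]: (9.37+9.04)/2 × 1 = 9.205
  [5→9]: (9.04+6.60)/2 × 4 = 31.28
  Sum = 63.69 µg/mL·h

AUC = 63.69 µg/mL·h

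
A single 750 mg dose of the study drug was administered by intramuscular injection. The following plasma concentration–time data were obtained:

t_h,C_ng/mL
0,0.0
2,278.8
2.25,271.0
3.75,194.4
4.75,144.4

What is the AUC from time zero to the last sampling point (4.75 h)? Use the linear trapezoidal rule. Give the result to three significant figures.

Trapezoidal AUC_0→4.75:
  [0→2]: (0.0+278.8)/2 × 2 = 278.8
  [2→2.25]: (278.8+271.0)/2 × 0.25 = 68.725
  [2.25→3.75]: (271.0+194.4)/2 × 1.5 = 349.05
  [3.75→4.75]: (194.4+144.4)/2 × 1 = 169.4
  Sum = 865.975 ng/mL·h

AUC = 866 ng/mL·h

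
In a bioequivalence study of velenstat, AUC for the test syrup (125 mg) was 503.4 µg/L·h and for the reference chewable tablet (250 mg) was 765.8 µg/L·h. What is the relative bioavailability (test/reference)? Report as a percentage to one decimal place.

F_rel = 131.5%

F_rel = (AUC_test/D_test) / (AUC_ref/D_ref)
      = (503.4/125) / (765.8/250)
      = 4.0272 / 3.0632 = 1.3147 = 131.47%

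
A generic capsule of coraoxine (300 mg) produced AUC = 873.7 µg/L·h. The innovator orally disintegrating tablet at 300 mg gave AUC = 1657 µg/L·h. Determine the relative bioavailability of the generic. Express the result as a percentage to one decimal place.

F_rel = (AUC_test/D_test) / (AUC_ref/D_ref)
      = (873.7/300) / (1657/300)
      = 2.91233 / 5.52333 = 0.5273 = 52.73%

F_rel = 52.7%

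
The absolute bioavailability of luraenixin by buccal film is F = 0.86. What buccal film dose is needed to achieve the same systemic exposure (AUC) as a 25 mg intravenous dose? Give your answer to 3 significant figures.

D_buccal = 29.1 mg

For equal systemic exposure: F × D_ev = D_iv
D_ev = D_iv / F = 25 / 0.86 = 29.0698 mg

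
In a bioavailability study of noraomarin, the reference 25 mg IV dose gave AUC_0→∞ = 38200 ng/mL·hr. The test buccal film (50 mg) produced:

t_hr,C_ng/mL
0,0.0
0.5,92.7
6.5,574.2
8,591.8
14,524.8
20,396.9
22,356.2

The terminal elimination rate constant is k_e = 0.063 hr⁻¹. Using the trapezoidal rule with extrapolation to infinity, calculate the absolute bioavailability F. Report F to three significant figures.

F = 0.202

Trapezoidal AUC_0→22 (buccal film):
  [0→0.5]: (0.0+92.7)/2 × 0.5 = 23.175
  [0.5→6.5]: (92.7+574.2)/2 × 6 = 2000.7
  [6.5→8]: (574.2+591.8)/2 × 1.5 = 874.5
  [8→14]: (591.8+524.8)/2 × 6 = 3349.8
  [14→20]: (524.8+396.9)/2 × 6 = 2765.1
  [20→22]: (396.9+356.2)/2 × 2 = 753.1
  Sum = 9766.375 ng/mL·hr
Tail: C_last/k_e = 356.2/0.063 = 5653.968
AUC_0→∞ (buccal film) = 9766.375 + 5653.968 = 15420.343 ng/mL·hr
F = (AUC_ev/D_ev)/(AUC_iv/D_iv) = (15420.343/50)/(38200/25) = 308.40686/1528 = 0.2018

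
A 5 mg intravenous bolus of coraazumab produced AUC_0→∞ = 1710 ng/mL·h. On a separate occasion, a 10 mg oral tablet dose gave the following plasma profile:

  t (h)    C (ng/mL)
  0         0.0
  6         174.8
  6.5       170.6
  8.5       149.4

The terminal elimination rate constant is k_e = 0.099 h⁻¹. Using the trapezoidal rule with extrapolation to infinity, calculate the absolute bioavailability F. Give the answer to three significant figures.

Trapezoidal AUC_0→8.5 (oral tablet):
  [0→6]: (0.0+174.8)/2 × 6 = 524.4
  [6→6.5]: (174.8+170.6)/2 × 0.5 = 86.35
  [6.5→8.5]: (170.6+149.4)/2 × 2 = 320.0
  Sum = 930.75 ng/mL·h
Tail: C_last/k_e = 149.4/0.099 = 1509.091
AUC_0→∞ (oral tablet) = 930.75 + 1509.091 = 2439.841 ng/mL·h
F = (AUC_ev/D_ev)/(AUC_iv/D_iv) = (2439.841/10)/(1710/5) = 243.9841/342 = 0.7134

F = 0.713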